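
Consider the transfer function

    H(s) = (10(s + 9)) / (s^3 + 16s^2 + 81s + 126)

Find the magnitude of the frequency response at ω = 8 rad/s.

Substitute s = j8: numerator = 90 + j80, denominator = -898 + j136.
|H(j8)| = |90 + j80| / |-898 + j136| = 120.42 / 908.24 ≈ 0.1326.

|H(j8)| ≈ 0.1326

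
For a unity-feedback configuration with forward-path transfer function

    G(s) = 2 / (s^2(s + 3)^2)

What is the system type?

Type 2

The denominator has 2 factors of s at the origin (free integrators), so this is a Type 2 system.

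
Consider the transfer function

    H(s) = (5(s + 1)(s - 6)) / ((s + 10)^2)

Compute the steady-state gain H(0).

At s = 0 each factor (s + a) contributes a and each (s^2 + bs + c) contributes c.
H(0) = 5·(1) · (-6) / ((10) · (10)) = -30/100 = -3/10.

H(0) = -3/10 ≈ -0.3000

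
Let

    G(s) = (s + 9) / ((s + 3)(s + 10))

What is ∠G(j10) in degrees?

At s = j10: numerator = 9 + j10, denominator = -70 + j130.
∠G = ∠num − ∠den = 48.013° − (118.30°) = -70.29°.

∠G(j10) ≈ -70.29°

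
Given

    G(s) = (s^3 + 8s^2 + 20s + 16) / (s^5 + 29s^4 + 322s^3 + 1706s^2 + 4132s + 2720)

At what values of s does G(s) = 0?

s = -2, -2, -4

Set the numerator to zero: s^3 + 8s^2 + 20s + 16 = 0.
Factoring: (s + 2)^2(s + 4) = 0.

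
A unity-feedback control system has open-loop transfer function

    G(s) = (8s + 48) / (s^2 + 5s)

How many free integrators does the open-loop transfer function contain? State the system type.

Factor s from the denominator: s^2 + 5s = s·(s + 5).
There is 1 pole at the origin, so the system is Type 1.

Type 1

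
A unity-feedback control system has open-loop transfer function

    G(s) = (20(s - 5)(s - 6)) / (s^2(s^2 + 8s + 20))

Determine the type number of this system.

Type 2

The denominator has 2 factors of s at the origin (free integrators), so this is a Type 2 system.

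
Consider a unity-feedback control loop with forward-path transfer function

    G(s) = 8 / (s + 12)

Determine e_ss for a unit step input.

G(s) has no poles at the origin.
This is a Type 0 system. Kp = lim_{s→0} G(s) = 8/12 = 2/3.
e_ss = 1/(1 + Kp) = 1/(1 + 2/3) = 3/5 ≈ 0.6000.

e_ss = 0.6000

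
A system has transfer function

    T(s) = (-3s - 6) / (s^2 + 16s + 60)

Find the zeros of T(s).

Set the numerator to zero: -3s - 6 = 0, i.e. -3·(s + 2) = 0.
So s = -2.

s = -2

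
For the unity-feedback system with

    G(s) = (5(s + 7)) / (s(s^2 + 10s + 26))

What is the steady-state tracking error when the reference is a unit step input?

G(s) has one pole at the origin.
This is a Type 1 system; for a step input the steady-state error is zero.

e_ss = 0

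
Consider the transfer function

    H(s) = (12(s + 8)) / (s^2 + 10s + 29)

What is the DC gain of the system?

Set s = 0: H(0) = (96) / (29) = 96/29.

H(0) = 96/29 ≈ 3.310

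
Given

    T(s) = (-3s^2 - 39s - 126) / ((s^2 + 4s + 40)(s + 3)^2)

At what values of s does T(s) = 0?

Set the numerator to zero: -3s^2 - 39s - 126 = 0, i.e. -3·(s^2 + 13s + 42) = 0.
Factoring: (s + 7)(s + 6) = 0.

s = -7, -6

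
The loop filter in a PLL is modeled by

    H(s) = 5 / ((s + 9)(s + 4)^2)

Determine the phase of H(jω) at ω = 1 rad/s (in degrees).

∠H(j1) ≈ -34.41°

At s = j1: numerator = 5, denominator = 127 + j87.
∠H = ∠num − ∠den = 0° − (34.413°) = -34.41°.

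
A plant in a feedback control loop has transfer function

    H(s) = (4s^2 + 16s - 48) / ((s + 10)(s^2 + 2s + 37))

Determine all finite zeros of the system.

s = -6, 2

Set the numerator to zero: 4s^2 + 16s - 48 = 0, i.e. 4·(s^2 + 4s - 12) = 0.
Factoring: (s + 6)(s - 2) = 0.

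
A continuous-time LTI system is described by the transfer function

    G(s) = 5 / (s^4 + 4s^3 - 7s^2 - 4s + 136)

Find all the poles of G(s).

The poles are the roots of the denominator s^4 + 4s^3 - 7s^2 - 4s + 136 = 0.
No real roots exist; factor into two real quadratics: (s^2 - 4s + 8)(s^2 + 8s + 17) = 0.
Each quadratic gives a conjugate pair via the quadratic formula.

s = 2 + 2j, 2 - 2j, -4 + j, -4 - j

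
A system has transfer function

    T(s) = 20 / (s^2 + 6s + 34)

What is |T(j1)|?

Substitute s = j1: numerator = 20, denominator = 33 + j6.
|T(j1)| = |20| / |33 + j6| = 20 / 33.541 ≈ 0.5963.

|T(j1)| ≈ 0.5963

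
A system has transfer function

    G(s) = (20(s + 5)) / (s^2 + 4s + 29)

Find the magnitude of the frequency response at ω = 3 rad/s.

|G(j3)| = 5

Substitute s = j3: numerator = 100 + j60, denominator = 20 + j12.
|G(j3)| = |100 + j60| / |20 + j12| = 116.62 / 23.324 = 5.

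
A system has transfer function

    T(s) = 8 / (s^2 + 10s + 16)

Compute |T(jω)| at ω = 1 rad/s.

|T(j1)| ≈ 0.4438

Substitute s = j1: numerator = 8, denominator = 15 + j10.
|T(j1)| = |8| / |15 + j10| = 8 / 18.028 ≈ 0.4438.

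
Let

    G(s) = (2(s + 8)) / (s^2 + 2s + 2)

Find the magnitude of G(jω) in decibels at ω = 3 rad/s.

Substitute s = j3: numerator = 16 + j6, denominator = -7 + j6.
|G(j3)| = |16 + j6| / |-7 + j6| = 17.088 / 9.2195 ≈ 1.853.
In decibels: 20·log₁₀(1.853) ≈ 5.36 dB.

|G(j3)|_dB ≈ 5.36 dB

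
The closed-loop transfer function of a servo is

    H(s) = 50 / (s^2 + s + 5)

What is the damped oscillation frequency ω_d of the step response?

Comparing s^2 + s + 5 to s^2 + 2ζωₙs + ωₙ²: ωₙ = √5 ≈ 2.236 rad/s and ζ = 1/(2·√5) ≈ 0.2236.
ζωₙ = 1/2 = 0.5, so ω_d = ωₙ√(1−ζ²) = √(ωₙ² − (ζωₙ)²) = √(5 − 0.5²) = √4.75 ≈ 2.179 rad/s.

ω_d ≈ 2.179 rad/s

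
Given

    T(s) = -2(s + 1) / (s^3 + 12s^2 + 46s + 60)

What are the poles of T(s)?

The poles are the roots of the denominator s^3 + 12s^2 + 46s + 60 = 0.
Trying s = -6: the polynomial evaluates to 0, so (s + 6) is a factor.
Dividing out leaves s^2 + 6s + 10 = 0.
The quadratic formula then gives s = -3 ± 1j.

s = -3 + j, -3 - j, -6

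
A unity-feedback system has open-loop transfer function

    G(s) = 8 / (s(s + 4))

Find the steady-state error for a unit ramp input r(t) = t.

e_ss = 0.5000

G(s) has one pole at the origin.
This is a Type 1 system. Kv = lim_{s→0} s·G(s) = 8/4 = 2.
e_ss = 1/Kv = 1/(2) = 1/2 ≈ 0.5000.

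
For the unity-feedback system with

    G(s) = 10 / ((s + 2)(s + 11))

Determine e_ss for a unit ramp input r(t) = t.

e_ss = ∞

G(s) has no poles at the origin.
This is a Type 0 system; Kv = lim_{s→0} s·G(s) = 0, so the steady-state error for a ramp input is infinite.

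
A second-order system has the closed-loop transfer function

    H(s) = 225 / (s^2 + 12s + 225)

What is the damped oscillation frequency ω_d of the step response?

ω_d ≈ 13.75 rad/s

Comparing s^2 + 12s + 225 to s^2 + 2ζωₙs + ωₙ²: ωₙ = 15 rad/s and ζ = 12/(2·15) = 0.4.
ζωₙ = 12/2 = 6, so ω_d = ωₙ√(1−ζ²) = √(ωₙ² − (ζωₙ)²) = √(225 − 6²) = √189 ≈ 13.75 rad/s.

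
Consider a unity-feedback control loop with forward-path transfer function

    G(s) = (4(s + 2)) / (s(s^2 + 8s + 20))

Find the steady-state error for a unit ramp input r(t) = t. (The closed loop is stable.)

G(s) has one pole at the origin.
This is a Type 1 system. Kv = lim_{s→0} s·G(s) = 8/20 = 2/5.
e_ss = 1/Kv = 1/(2/5) = 5/2 ≈ 2.500.

e_ss = 2.500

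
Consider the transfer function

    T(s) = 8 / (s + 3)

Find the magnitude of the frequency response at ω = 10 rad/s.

Substitute s = j10: numerator = 8, denominator = 3 + j10.
|T(j10)| = |8| / |3 + j10| = 8 / 10.440 ≈ 0.7663.

|T(j10)| ≈ 0.7663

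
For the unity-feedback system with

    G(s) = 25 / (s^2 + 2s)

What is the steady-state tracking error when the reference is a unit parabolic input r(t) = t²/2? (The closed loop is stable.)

e_ss = ∞

G(s) has one pole at the origin.
This is a Type 1 system; Ka = lim_{s→0} s^2·G(s) = 0, so the steady-state error for a parabola input is infinite.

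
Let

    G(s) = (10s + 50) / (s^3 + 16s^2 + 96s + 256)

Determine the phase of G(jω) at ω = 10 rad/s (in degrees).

At s = j10: numerator = 50 + j100, denominator = -1344 - j40.
∠G = ∠num − ∠den = 63.435° − (-178.30°) = 241.7°, which wraps to -118.3°.

∠G(j10) ≈ -118.3°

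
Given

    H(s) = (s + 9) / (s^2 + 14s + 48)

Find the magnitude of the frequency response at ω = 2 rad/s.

Substitute s = j2: numerator = 9 + j2, denominator = 44 + j28.
|H(j2)| = |9 + j2| / |44 + j28| = 9.2195 / 52.154 ≈ 0.1768.

|H(j2)| ≈ 0.1768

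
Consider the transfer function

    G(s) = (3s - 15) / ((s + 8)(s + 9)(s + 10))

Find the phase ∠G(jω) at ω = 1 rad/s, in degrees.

∠G(j1) ≈ 149.5°

At s = j1: numerator = -15 + j3, denominator = 693 + j241.
∠G = ∠num − ∠den = 168.69° − (19.176°) = 149.5°.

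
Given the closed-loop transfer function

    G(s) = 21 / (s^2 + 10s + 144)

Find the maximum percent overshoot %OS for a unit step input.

%OS ≈ 23.7%

Comparing s^2 + 10s + 144 to s^2 + 2ζωₙs + ωₙ²: ωₙ = 12 rad/s and ζ = 10/(2·12) ≈ 0.4167.
%OS = 100·exp(−πζ/√(1−ζ²)) = 100·exp(−π·0.4167/√(1−0.4167²)) ≈ 23.7%.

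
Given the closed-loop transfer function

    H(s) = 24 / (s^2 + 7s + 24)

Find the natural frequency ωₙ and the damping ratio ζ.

ωₙ ≈ 4.899 rad/s, ζ ≈ 0.7144

Compare the denominator to the standard form s^2 + 2ζωₙs + ωₙ².
ωₙ² = 24, so ωₙ = √24 ≈ 4.899 rad/s.
2ζωₙ = 7, so ζ = 7/(2·√24) ≈ 0.7144.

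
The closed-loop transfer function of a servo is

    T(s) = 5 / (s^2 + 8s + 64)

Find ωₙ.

Compare the denominator to the standard form s^2 + 2ζωₙs + ωₙ².
ωₙ² = 64, so ωₙ = 8 rad/s.

ωₙ = 8 rad/s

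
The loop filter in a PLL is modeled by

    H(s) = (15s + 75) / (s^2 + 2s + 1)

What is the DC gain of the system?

Set s = 0: H(0) = (75) / (1) = 75.

H(0) = 75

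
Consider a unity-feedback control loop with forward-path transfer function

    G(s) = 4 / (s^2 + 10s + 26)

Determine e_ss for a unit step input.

e_ss = 0.8667

G(s) has no poles at the origin.
This is a Type 0 system. Kp = lim_{s→0} G(s) = 4/26 = 2/13.
e_ss = 1/(1 + Kp) = 1/(1 + 2/13) = 13/15 ≈ 0.8667.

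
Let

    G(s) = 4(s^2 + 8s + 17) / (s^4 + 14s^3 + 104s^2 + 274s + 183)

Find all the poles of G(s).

s = -5 + 6j, -5 - 6j, -1, -3

The poles are the roots of the denominator s^4 + 14s^3 + 104s^2 + 274s + 183 = 0.
Trying s = -1: the polynomial evaluates to 0, so (s + 1) is a factor.
Dividing out leaves s^3 + 13s^2 + 91s + 183 = 0.
This factors further as (s^2 + 10s + 61)(s + 3) = 0.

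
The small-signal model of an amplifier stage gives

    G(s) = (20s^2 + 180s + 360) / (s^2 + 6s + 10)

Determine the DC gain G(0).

Set s = 0: G(0) = (360) / (10) = 36.

G(0) = 36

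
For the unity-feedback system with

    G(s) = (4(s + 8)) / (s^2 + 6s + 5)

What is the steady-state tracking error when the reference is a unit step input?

e_ss = 0.1351

G(s) has no poles at the origin.
This is a Type 0 system. Kp = lim_{s→0} G(s) = 32/5.
e_ss = 1/(1 + Kp) = 1/(1 + 32/5) = 5/37 ≈ 0.1351.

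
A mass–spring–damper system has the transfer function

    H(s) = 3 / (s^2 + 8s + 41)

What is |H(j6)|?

|H(j6)| ≈ 0.06216

Substitute s = j6: numerator = 3, denominator = 5 + j48.
|H(j6)| = |3| / |5 + j48| = 3 / 48.260 ≈ 0.06216.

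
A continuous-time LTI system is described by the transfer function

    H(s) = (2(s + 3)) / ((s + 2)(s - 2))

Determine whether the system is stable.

unstable

The poles can be read from the denominator factors: s = -2, 2.
Since the pole(s) at s = 2 lie in the right half-plane, the system is unstable.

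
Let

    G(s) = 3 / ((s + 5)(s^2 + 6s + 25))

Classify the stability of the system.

stable

The poles can be read from the denominator factors: s = -5, -3 + 4j, -3 - 4j.
Since all poles lie strictly in the left half-plane, the system is stable.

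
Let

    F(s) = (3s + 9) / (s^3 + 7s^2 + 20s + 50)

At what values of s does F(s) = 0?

Set the numerator to zero: 3s + 9 = 0, i.e. 3·(s + 3) = 0.
So s = -3.

s = -3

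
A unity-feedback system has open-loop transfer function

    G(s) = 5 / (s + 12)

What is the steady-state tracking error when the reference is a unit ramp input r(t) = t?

e_ss = ∞

G(s) has no poles at the origin.
This is a Type 0 system; Kv = lim_{s→0} s·G(s) = 0, so the steady-state error for a ramp input is infinite.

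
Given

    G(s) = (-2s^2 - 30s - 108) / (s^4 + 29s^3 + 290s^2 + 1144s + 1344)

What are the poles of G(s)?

s = -8, -7, -2, -12

The poles are the roots of the denominator s^4 + 29s^3 + 290s^2 + 1144s + 1344 = 0.
Trying s = -8: the polynomial evaluates to 0, so (s + 8) is a factor.
Dividing out leaves s^3 + 21s^2 + 122s + 168 = 0.
This factors further as (s + 7)(s + 2)(s + 12) = 0.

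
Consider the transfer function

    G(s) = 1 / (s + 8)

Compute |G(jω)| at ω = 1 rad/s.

Substitute s = j1: numerator = 1, denominator = 8 + j1.
|G(j1)| = |1| / |8 + j1| = 1 / 8.0623 ≈ 0.1240.

|G(j1)| ≈ 0.1240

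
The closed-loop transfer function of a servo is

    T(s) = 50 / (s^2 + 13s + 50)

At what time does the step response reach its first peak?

t_p ≈ 1.128 s

Comparing s^2 + 13s + 50 to s^2 + 2ζωₙs + ωₙ²: ωₙ = √50 ≈ 7.071 rad/s and ζ = 13/(2·√50) ≈ 0.9192.
ζωₙ = 13/2 = 6.5, so ω_d = ωₙ√(1−ζ²) = √(ωₙ² − (ζωₙ)²) = √(50 − 6.5²) = √7.75 ≈ 2.784 rad/s.
t_p = π/ω_d = π/2.784 ≈ 1.128 s.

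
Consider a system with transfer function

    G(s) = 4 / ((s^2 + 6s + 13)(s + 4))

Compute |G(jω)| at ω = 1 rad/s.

Substitute s = j1: numerator = 4, denominator = 42 + j36.
|G(j1)| = |4| / |42 + j36| = 4 / 55.317 ≈ 0.07231.

|G(j1)| ≈ 0.07231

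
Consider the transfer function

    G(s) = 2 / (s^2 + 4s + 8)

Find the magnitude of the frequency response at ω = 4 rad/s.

Substitute s = j4: numerator = 2, denominator = -8 + j16.
|G(j4)| = |2| / |-8 + j16| = 2 / 17.889 ≈ 0.1118.

|G(j4)| ≈ 0.1118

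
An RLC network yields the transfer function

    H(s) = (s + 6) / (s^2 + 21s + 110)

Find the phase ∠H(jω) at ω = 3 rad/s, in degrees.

At s = j3: numerator = 6 + j3, denominator = 101 + j63.
∠H = ∠num − ∠den = 26.565° − (31.954°) = -5.389°.

∠H(j3) ≈ -5.389°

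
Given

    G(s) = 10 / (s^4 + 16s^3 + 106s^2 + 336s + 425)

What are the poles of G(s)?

s = -4 + 3j, -4 - 3j, -4 + j, -4 - j

The poles are the roots of the denominator s^4 + 16s^3 + 106s^2 + 336s + 425 = 0.
No real roots exist; factor into two real quadratics: (s^2 + 8s + 25)(s^2 + 8s + 17) = 0.
Each quadratic gives a conjugate pair via the quadratic formula.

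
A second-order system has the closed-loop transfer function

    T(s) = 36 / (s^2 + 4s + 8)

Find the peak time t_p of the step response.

t_p ≈ 1.571 s

Comparing s^2 + 4s + 8 to s^2 + 2ζωₙs + ωₙ²: ωₙ = √8 ≈ 2.828 rad/s and ζ = 4/(2·√8) ≈ 0.7071.
ζωₙ = 4/2 = 2, so ω_d = ωₙ√(1−ζ²) = √(ωₙ² − (ζωₙ)²) = √(8 − 2²) = √4 = 2 rad/s.
t_p = π/ω_d = π/2 ≈ 1.571 s.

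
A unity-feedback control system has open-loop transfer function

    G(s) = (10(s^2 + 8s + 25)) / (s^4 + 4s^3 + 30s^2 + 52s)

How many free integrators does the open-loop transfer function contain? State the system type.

Type 1

The denominator has 1 factor of s at the origin (free integrator), so this is a Type 1 system.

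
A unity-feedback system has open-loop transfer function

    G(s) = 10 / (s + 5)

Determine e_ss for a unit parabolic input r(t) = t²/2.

G(s) has no poles at the origin.
This is a Type 0 system; Ka = lim_{s→0} s^2·G(s) = 0, so the steady-state error for a parabola input is infinite.

e_ss = ∞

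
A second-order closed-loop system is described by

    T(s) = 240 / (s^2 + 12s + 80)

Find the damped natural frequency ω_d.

Comparing s^2 + 12s + 80 to s^2 + 2ζωₙs + ωₙ²: ωₙ = √80 ≈ 8.944 rad/s and ζ = 12/(2·√80) ≈ 0.6708.
ζωₙ = 12/2 = 6, so ω_d = ωₙ√(1−ζ²) = √(ωₙ² − (ζωₙ)²) = √(80 − 6²) = √44 ≈ 6.633 rad/s.

ω_d ≈ 6.633 rad/s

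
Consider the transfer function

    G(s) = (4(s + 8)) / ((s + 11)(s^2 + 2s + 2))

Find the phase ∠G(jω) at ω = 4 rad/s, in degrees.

At s = j4: numerator = 32 + j16, denominator = -186 + j32.
∠G = ∠num − ∠den = 26.565° − (170.24°) = -143.7°.

∠G(j4) ≈ -143.7°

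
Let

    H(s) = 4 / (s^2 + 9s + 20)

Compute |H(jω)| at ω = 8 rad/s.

Substitute s = j8: numerator = 4, denominator = -44 + j72.
|H(j8)| = |4| / |-44 + j72| = 4 / 84.380 ≈ 0.04740.

|H(j8)| ≈ 0.04740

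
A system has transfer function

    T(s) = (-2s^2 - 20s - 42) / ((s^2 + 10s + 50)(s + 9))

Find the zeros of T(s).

s = -7, -3

Set the numerator to zero: -2s^2 - 20s - 42 = 0, i.e. -2·(s^2 + 10s + 21) = 0.
Factoring: (s + 7)(s + 3) = 0.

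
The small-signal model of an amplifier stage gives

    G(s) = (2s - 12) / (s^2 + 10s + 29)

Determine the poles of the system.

s = -5 ± 2j

The poles are the roots of the denominator s^2 + 10s + 29 = 0.
Using the quadratic formula: s = (-10 ± √(-16))/2 = -5 ± 2j.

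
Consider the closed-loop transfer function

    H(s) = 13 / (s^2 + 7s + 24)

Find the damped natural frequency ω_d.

ω_d ≈ 3.428 rad/s

Comparing s^2 + 7s + 24 to s^2 + 2ζωₙs + ωₙ²: ωₙ = √24 ≈ 4.899 rad/s and ζ = 7/(2·√24) ≈ 0.7144.
ζωₙ = 7/2 = 3.5, so ω_d = ωₙ√(1−ζ²) = √(ωₙ² − (ζωₙ)²) = √(24 − 3.5²) = √11.75 ≈ 3.428 rad/s.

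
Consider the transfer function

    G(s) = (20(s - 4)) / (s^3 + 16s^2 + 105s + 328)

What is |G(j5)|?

Substitute s = j5: numerator = -80 + j100, denominator = -72 + j400.
|G(j5)| = |-80 + j100| / |-72 + j400| = 128.06 / 406.43 ≈ 0.3151.

|G(j5)| ≈ 0.3151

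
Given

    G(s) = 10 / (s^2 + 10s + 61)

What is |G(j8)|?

Substitute s = j8: numerator = 10, denominator = -3 + j80.
|G(j8)| = |10| / |-3 + j80| = 10 / 80.056 ≈ 0.1249.

|G(j8)| ≈ 0.1249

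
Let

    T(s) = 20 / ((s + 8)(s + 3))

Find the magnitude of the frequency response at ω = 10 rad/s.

|T(j10)| ≈ 0.1496

Substitute s = j10: numerator = 20, denominator = -76 + j110.
|T(j10)| = |20| / |-76 + j110| = 20 / 133.70 ≈ 0.1496.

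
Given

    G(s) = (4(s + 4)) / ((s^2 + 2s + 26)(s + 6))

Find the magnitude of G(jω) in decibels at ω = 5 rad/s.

|G(j5)|_dB ≈ -9.73 dB

Substitute s = j5: numerator = 16 + j20, denominator = -44 + j65.
|G(j5)| = |16 + j20| / |-44 + j65| = 25.612 / 78.492 ≈ 0.3263.
In decibels: 20·log₁₀(0.3263) ≈ -9.73 dB.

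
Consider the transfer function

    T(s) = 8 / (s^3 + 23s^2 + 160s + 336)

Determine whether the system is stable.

The denominator s^3 + 23s^2 + 160s + 336 factors as (s + 12)(s + 7)(s + 4), giving poles at s = -12, -7, -4.
Since all poles lie strictly in the left half-plane, the system is stable.

stable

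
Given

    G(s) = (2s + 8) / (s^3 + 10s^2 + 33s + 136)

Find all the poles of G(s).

The poles are the roots of the denominator s^3 + 10s^2 + 33s + 136 = 0.
Trying s = -8: the polynomial evaluates to 0, so (s + 8) is a factor.
Dividing out leaves s^2 + 2s + 17 = 0.
The quadratic formula then gives s = -1 ± 4j.

s = -1 ± 4j, -8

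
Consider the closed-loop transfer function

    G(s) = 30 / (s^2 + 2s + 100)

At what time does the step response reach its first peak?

t_p ≈ 0.3157 s

Comparing s^2 + 2s + 100 to s^2 + 2ζωₙs + ωₙ²: ωₙ = 10 rad/s and ζ = 2/(2·10) = 0.1.
ζωₙ = 2/2 = 1, so ω_d = ωₙ√(1−ζ²) = √(ωₙ² − (ζωₙ)²) = √(100 − 1²) = √99 ≈ 9.950 rad/s.
t_p = π/ω_d = π/9.950 ≈ 0.3157 s.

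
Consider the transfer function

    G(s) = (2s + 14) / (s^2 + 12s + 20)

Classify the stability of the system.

stable

The denominator s^2 + 12s + 20 factors as (s + 2)(s + 10), giving poles at s = -2, -10.
Since all poles lie strictly in the left half-plane, the system is stable.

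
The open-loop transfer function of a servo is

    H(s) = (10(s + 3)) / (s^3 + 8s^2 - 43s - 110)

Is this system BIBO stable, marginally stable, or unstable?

unstable

The denominator s^3 + 8s^2 - 43s - 110 factors as (s + 2)(s + 11)(s - 5), giving poles at s = -2, -11, 5.
Since the pole(s) at s = 5 lie in the right half-plane, the system is unstable.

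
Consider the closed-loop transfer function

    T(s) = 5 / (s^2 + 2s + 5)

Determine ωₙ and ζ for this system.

ωₙ ≈ 2.236 rad/s, ζ ≈ 0.4472

Compare the denominator to the standard form s^2 + 2ζωₙs + ωₙ².
ωₙ² = 5, so ωₙ = √5 ≈ 2.236 rad/s.
2ζωₙ = 2, so ζ = 2/(2·√5) ≈ 0.4472.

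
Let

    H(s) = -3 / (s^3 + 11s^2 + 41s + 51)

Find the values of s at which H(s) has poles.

s = -4 ± j, -3

The poles are the roots of the denominator s^3 + 11s^2 + 41s + 51 = 0.
Trying s = -3: the polynomial evaluates to 0, so (s + 3) is a factor.
Dividing out leaves s^2 + 8s + 17 = 0.
The quadratic formula then gives s = -4 ± 1j.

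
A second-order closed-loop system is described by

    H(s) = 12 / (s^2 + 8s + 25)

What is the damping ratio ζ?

Compare the denominator to the standard form s^2 + 2ζωₙs + ωₙ².
ωₙ² = 25, so ωₙ = 5 rad/s.
2ζωₙ = 8, so ζ = 8/(2·5) = 0.8.
With ζ = 0.8 the response is underdamped.

ζ = 0.8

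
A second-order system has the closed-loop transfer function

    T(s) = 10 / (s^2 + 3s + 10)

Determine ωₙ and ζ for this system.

Compare the denominator to the standard form s^2 + 2ζωₙs + ωₙ².
ωₙ² = 10, so ωₙ = √10 ≈ 3.162 rad/s.
2ζωₙ = 3, so ζ = 3/(2·√10) ≈ 0.4743.
With ζ = 0.4743 the response is underdamped.

ωₙ ≈ 3.162 rad/s, ζ ≈ 0.4743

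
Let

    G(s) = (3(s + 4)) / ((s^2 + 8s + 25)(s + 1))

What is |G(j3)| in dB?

|G(j3)|_dB ≈ -15.7 dB

Substitute s = j3: numerator = 12 + j9, denominator = -56 + j72.
|G(j3)| = |12 + j9| / |-56 + j72| = 15 / 91.214 ≈ 0.1644.
In decibels: 20·log₁₀(0.1644) ≈ -15.7 dB.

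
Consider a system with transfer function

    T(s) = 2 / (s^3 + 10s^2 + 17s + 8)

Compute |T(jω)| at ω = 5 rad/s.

|T(j5)| ≈ 0.008154

Substitute s = j5: numerator = 2, denominator = -242 - j40.
|T(j5)| = |2| / |-242 - j40| = 2 / 245.28 ≈ 0.008154.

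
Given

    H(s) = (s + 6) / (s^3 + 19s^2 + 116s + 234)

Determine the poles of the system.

The poles are the roots of the denominator s^3 + 19s^2 + 116s + 234 = 0.
Trying s = -9: the polynomial evaluates to 0, so (s + 9) is a factor.
Dividing out leaves s^2 + 10s + 26 = 0.
The quadratic formula then gives s = -5 ± 1j.

s = -5 ± j, -9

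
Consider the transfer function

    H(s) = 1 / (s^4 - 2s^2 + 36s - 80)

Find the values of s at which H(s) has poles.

The poles are the roots of the denominator s^4 - 2s^2 + 36s - 80 = 0.
Trying s = -4: the polynomial evaluates to 0, so (s + 4) is a factor.
Dividing out leaves s^3 - 4s^2 + 14s - 20 = 0.
This factors further as (s^2 - 2s + 10)(s - 2) = 0.

s = -4, 1 ± 3j, 2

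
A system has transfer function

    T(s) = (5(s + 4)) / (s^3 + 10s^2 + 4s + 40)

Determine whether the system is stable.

The denominator s^3 + 10s^2 + 4s + 40 factors as (s^2 + 4)(s + 10), giving poles at s = 2j, -2j, -10.
Since the simple pole(s) at s = ±2j lie on the jω-axis with none in the right half-plane, the system is marginally stable.

marginally stable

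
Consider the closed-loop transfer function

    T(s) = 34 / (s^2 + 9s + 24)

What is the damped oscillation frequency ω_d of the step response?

ω_d ≈ 1.936 rad/s

Comparing s^2 + 9s + 24 to s^2 + 2ζωₙs + ωₙ²: ωₙ = √24 ≈ 4.899 rad/s and ζ = 9/(2·√24) ≈ 0.9186.
ζωₙ = 9/2 = 4.5, so ω_d = ωₙ√(1−ζ²) = √(ωₙ² − (ζωₙ)²) = √(24 − 4.5²) = √3.75 ≈ 1.936 rad/s.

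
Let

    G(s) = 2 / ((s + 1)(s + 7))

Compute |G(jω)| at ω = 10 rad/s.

Substitute s = j10: numerator = 2, denominator = -93 + j80.
|G(j10)| = |2| / |-93 + j80| = 2 / 122.67 ≈ 0.01630.

|G(j10)| ≈ 0.01630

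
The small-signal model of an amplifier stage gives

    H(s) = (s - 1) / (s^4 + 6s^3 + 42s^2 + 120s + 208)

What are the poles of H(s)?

s = -1 + 5j, -1 - 5j, -2 + 2j, -2 - 2j

The poles are the roots of the denominator s^4 + 6s^3 + 42s^2 + 120s + 208 = 0.
No real roots exist; factor into two real quadratics: (s^2 + 2s + 26)(s^2 + 4s + 8) = 0.
Each quadratic gives a conjugate pair via the quadratic formula.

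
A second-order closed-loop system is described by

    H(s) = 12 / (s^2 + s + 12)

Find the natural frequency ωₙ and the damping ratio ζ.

ωₙ ≈ 3.464 rad/s, ζ ≈ 0.1443

Compare the denominator to the standard form s^2 + 2ζωₙs + ωₙ².
ωₙ² = 12, so ωₙ = √12 ≈ 3.464 rad/s.
2ζωₙ = 1, so ζ = 1/(2·√12) ≈ 0.1443.
With ζ = 0.1443 the response is underdamped.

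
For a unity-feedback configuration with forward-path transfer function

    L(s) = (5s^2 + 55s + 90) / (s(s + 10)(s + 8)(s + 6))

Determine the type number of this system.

The denominator has 1 factor of s at the origin (free integrator), so this is a Type 1 system.

Type 1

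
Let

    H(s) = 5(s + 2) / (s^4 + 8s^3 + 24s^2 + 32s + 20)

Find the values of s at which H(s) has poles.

The poles are the roots of the denominator s^4 + 8s^3 + 24s^2 + 32s + 20 = 0.
No real roots exist; factor into two real quadratics: (s^2 + 6s + 10)(s^2 + 2s + 2) = 0.
Each quadratic gives a conjugate pair via the quadratic formula.

s = -3 ± j, -1 ± j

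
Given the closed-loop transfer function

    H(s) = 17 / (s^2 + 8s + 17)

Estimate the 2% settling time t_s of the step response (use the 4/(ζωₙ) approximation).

t_s ≈ 1 s

Comparing s^2 + 8s + 17 to s^2 + 2ζωₙs + ωₙ²: ωₙ = √17 ≈ 4.123 rad/s and ζ = 8/(2·√17) ≈ 0.9701.
ζωₙ = 8/2 = 4, so t_s ≈ 4/(ζωₙ) = 4/4 = 1 s.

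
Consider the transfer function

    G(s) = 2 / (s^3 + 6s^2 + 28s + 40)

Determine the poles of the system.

The poles are the roots of the denominator s^3 + 6s^2 + 28s + 40 = 0.
Trying s = -2: the polynomial evaluates to 0, so (s + 2) is a factor.
Dividing out leaves s^2 + 4s + 20 = 0.
The quadratic formula then gives s = -2 ± 4j.

s = -2 + 4j, -2 - 4j, -2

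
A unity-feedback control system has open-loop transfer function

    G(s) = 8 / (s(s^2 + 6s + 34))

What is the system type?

Type 1

The denominator has 1 factor of s at the origin (free integrator), so this is a Type 1 system.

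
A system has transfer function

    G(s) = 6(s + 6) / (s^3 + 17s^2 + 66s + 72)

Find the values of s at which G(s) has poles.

s = -2, -12, -3

The poles are the roots of the denominator s^3 + 17s^2 + 66s + 72 = 0.
Trying s = -2: the polynomial evaluates to 0, so (s + 2) is a factor.
Dividing out leaves s^2 + 15s + 36 = 0.
Factoring the quadratic: (s + 12)(s + 3) = 0.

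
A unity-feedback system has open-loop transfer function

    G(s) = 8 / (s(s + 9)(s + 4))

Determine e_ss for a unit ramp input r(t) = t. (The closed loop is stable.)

G(s) has one pole at the origin.
This is a Type 1 system. Kv = lim_{s→0} s·G(s) = 8/36 = 2/9.
e_ss = 1/Kv = 1/(2/9) = 9/2 ≈ 4.500.

e_ss = 4.500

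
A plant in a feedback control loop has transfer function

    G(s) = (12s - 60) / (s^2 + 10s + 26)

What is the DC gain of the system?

G(0) = -30/13 ≈ -2.308

Set s = 0: G(0) = (-60) / (26) = -30/13.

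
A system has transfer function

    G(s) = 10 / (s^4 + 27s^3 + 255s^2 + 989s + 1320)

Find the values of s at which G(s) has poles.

The poles are the roots of the denominator s^4 + 27s^3 + 255s^2 + 989s + 1320 = 0.
Trying s = -8: the polynomial evaluates to 0, so (s + 8) is a factor.
Dividing out leaves s^3 + 19s^2 + 103s + 165 = 0.
This factors further as (s + 5)(s + 3)(s + 11) = 0.

s = -8, -5, -3, -11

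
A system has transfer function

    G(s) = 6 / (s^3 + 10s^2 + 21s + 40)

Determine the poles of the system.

The poles are the roots of the denominator s^3 + 10s^2 + 21s + 40 = 0.
Trying s = -8: the polynomial evaluates to 0, so (s + 8) is a factor.
Dividing out leaves s^2 + 2s + 5 = 0.
The quadratic formula then gives s = -1 ± 2j.

s = -1 ± 2j, -8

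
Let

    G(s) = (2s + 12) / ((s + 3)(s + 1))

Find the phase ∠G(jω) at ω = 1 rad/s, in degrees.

At s = j1: numerator = 12 + j2, denominator = 2 + j4.
∠G = ∠num − ∠den = 9.4623° − (63.435°) = -53.97°.

∠G(j1) ≈ -53.97°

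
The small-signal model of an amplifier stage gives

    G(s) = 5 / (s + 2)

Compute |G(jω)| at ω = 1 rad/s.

|G(j1)| ≈ 2.236

Substitute s = j1: numerator = 5, denominator = 2 + j1.
|G(j1)| = |5| / |2 + j1| = 5 / 2.2361 ≈ 2.236.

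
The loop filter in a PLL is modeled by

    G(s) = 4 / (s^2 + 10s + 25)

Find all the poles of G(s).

s = -5, -5

The poles are the roots of the denominator s^2 + 10s + 25 = 0.
Factoring: (s + 5)^2 = 0, so s = -5 and s = -5.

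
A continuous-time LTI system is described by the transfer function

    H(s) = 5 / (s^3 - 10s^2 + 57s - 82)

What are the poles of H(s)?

The poles are the roots of the denominator s^3 - 10s^2 + 57s - 82 = 0.
Trying s = 2: the polynomial evaluates to 0, so (s - 2) is a factor.
Dividing out leaves s^2 - 8s + 41 = 0.
The quadratic formula then gives s = 4 ± 5j.

s = 4 ± 5j, 2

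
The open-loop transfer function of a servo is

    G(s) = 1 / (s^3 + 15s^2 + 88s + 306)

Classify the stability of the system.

stable

The denominator s^3 + 15s^2 + 88s + 306 factors as (s^2 + 6s + 34)(s + 9), giving poles at s = -3 + 5j, -3 - 5j, -9.
Since all poles lie strictly in the left half-plane, the system is stable.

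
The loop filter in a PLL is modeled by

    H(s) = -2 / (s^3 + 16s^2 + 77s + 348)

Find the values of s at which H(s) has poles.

The poles are the roots of the denominator s^3 + 16s^2 + 77s + 348 = 0.
Trying s = -12: the polynomial evaluates to 0, so (s + 12) is a factor.
Dividing out leaves s^2 + 4s + 29 = 0.
The quadratic formula then gives s = -2 ± 5j.

s = -12, -2 + 5j, -2 - 5j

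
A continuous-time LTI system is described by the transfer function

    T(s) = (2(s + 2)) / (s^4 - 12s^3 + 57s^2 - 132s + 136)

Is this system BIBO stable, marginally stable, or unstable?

The denominator s^4 - 12s^3 + 57s^2 - 132s + 136 factors as (s^2 - 4s + 8)(s^2 - 8s + 17), giving poles at s = 2 ± 2j, 4 ± j.
Since the pole(s) at s = 2 + 2j, 2 - 2j, 4 + j, 4 - j lie in the right half-plane, the system is unstable.

unstable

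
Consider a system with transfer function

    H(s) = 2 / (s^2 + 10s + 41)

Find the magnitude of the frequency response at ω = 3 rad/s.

|H(j3)| ≈ 0.04560

Substitute s = j3: numerator = 2, denominator = 32 + j30.
|H(j3)| = |2| / |32 + j30| = 2 / 43.863 ≈ 0.04560.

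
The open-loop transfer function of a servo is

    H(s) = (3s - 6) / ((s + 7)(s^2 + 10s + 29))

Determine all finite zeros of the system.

Set the numerator to zero: 3s - 6 = 0, i.e. 3·(s - 2) = 0.
So s = 2.

s = 2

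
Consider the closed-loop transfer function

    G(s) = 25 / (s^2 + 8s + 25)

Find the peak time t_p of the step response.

Comparing s^2 + 8s + 25 to s^2 + 2ζωₙs + ωₙ²: ωₙ = 5 rad/s and ζ = 8/(2·5) = 0.8.
ζωₙ = 8/2 = 4, so ω_d = ωₙ√(1−ζ²) = √(ωₙ² − (ζωₙ)²) = √(25 − 4²) = √9 = 3 rad/s.
t_p = π/ω_d = π/3 ≈ 1.047 s.

t_p ≈ 1.047 s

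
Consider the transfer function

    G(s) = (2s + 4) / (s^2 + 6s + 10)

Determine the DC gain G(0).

Set s = 0: G(0) = (4) / (10) = 2/5.

G(0) = 2/5 ≈ 0.4000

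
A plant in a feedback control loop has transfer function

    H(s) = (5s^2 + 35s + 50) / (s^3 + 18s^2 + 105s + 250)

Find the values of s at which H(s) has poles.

s = -4 + 3j, -4 - 3j, -10

The poles are the roots of the denominator s^3 + 18s^2 + 105s + 250 = 0.
Trying s = -10: the polynomial evaluates to 0, so (s + 10) is a factor.
Dividing out leaves s^2 + 8s + 25 = 0.
The quadratic formula then gives s = -4 ± 3j.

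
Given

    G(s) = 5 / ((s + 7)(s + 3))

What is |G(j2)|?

|G(j2)| ≈ 0.1905

Substitute s = j2: numerator = 5, denominator = 17 + j20.
|G(j2)| = |5| / |17 + j20| = 5 / 26.249 ≈ 0.1905.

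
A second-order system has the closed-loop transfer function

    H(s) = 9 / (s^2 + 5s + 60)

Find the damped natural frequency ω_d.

ω_d ≈ 7.331 rad/s

Comparing s^2 + 5s + 60 to s^2 + 2ζωₙs + ωₙ²: ωₙ = √60 ≈ 7.746 rad/s and ζ = 5/(2·√60) ≈ 0.3227.
ζωₙ = 5/2 = 2.5, so ω_d = ωₙ√(1−ζ²) = √(ωₙ² − (ζωₙ)²) = √(60 − 2.5²) = √53.75 ≈ 7.331 rad/s.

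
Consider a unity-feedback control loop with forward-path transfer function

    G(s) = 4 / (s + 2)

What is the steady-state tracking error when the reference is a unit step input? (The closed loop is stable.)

e_ss = 0.3333

G(s) has no poles at the origin.
This is a Type 0 system. Kp = lim_{s→0} G(s) = 4/2 = 2.
e_ss = 1/(1 + Kp) = 1/(1 + 2) = 1/3 ≈ 0.3333.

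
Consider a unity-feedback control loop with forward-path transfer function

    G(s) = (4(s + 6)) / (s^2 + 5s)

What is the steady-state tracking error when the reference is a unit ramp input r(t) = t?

e_ss = 0.2083

G(s) has one pole at the origin.
This is a Type 1 system. Kv = lim_{s→0} s·G(s) = 24/5.
e_ss = 1/Kv = 1/(24/5) = 5/24 ≈ 0.2083.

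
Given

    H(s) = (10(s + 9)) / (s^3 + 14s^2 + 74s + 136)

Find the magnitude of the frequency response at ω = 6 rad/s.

Substitute s = j6: numerator = 90 + j60, denominator = -368 + j228.
|H(j6)| = |90 + j60| / |-368 + j228| = 108.17 / 432.91 ≈ 0.2499.

|H(j6)| ≈ 0.2499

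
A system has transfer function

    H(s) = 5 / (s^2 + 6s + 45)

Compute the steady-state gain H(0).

H(0) = 1/9 ≈ 0.1111

Set s = 0: H(0) = (5) / (45) = 1/9.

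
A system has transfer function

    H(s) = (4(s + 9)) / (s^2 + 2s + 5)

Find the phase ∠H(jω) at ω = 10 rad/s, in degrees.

At s = j10: numerator = 36 + j40, denominator = -95 + j20.
∠H = ∠num − ∠den = 48.013° − (168.11°) = -120.1°.

∠H(j10) ≈ -120.1°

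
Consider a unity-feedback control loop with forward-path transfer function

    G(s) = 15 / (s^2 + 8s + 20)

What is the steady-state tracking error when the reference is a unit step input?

e_ss = 0.5714

G(s) has no poles at the origin.
This is a Type 0 system. Kp = lim_{s→0} G(s) = 15/20 = 3/4.
e_ss = 1/(1 + Kp) = 1/(1 + 3/4) = 4/7 ≈ 0.5714.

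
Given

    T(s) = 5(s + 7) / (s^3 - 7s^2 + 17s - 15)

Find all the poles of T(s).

The poles are the roots of the denominator s^3 - 7s^2 + 17s - 15 = 0.
Trying s = 3: the polynomial evaluates to 0, so (s - 3) is a factor.
Dividing out leaves s^2 - 4s + 5 = 0.
The quadratic formula then gives s = 2 ± 1j.

s = 2 + j, 2 - j, 3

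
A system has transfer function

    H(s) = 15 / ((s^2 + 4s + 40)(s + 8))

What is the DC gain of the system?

H(0) = 3/64 ≈ 0.04688

At s = 0 each factor (s + a) contributes a and each (s^2 + bs + c) contributes c.
H(0) = 15·1 / ((40) · (8)) = 15/320 = 3/64.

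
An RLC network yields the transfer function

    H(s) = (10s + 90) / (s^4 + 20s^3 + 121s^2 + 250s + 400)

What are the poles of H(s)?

The poles are the roots of the denominator s^4 + 20s^3 + 121s^2 + 250s + 400 = 0.
Trying s = -10: the polynomial evaluates to 0, so (s + 10) is a factor.
Dividing out leaves s^3 + 10s^2 + 21s + 40 = 0.
This factors further as (s^2 + 2s + 5)(s + 8) = 0.

s = -10, -1 ± 2j, -8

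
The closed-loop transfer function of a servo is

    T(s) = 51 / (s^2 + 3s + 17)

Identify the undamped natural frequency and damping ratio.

ωₙ ≈ 4.123 rad/s, ζ ≈ 0.3638

Compare the denominator to the standard form s^2 + 2ζωₙs + ωₙ².
ωₙ² = 17, so ωₙ = √17 ≈ 4.123 rad/s.
2ζωₙ = 3, so ζ = 3/(2·√17) ≈ 0.3638.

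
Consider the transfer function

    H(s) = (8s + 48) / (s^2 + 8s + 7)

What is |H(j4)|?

|H(j4)| ≈ 1.735

Substitute s = j4: numerator = 48 + j32, denominator = -9 + j32.
|H(j4)| = |48 + j32| / |-9 + j32| = 57.689 / 33.242 ≈ 1.735.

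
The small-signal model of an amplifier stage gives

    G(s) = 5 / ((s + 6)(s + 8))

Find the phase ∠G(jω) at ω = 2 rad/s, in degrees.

At s = j2: numerator = 5, denominator = 44 + j28.
∠G = ∠num − ∠den = 0° − (32.471°) = -32.47°.

∠G(j2) ≈ -32.47°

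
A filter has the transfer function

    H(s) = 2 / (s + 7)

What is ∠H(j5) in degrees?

∠H(j5) ≈ -35.54°

At s = j5: numerator = 2, denominator = 7 + j5.
∠H = ∠num − ∠den = 0° − (35.538°) = -35.54°.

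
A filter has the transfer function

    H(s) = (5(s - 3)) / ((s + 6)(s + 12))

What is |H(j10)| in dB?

|H(j10)|_dB ≈ -10.9 dB

Substitute s = j10: numerator = -15 + j50, denominator = -28 + j180.
|H(j10)| = |-15 + j50| / |-28 + j180| = 52.202 / 182.16 ≈ 0.2866.
In decibels: 20·log₁₀(0.2866) ≈ -10.9 dB.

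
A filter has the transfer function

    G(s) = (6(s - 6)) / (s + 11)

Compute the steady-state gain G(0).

Set s = 0: G(0) = (-36) / (11) = -36/11.

G(0) = -36/11 ≈ -3.273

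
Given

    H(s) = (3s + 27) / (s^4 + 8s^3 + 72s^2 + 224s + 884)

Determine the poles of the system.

The poles are the roots of the denominator s^4 + 8s^3 + 72s^2 + 224s + 884 = 0.
No real roots exist; factor into two real quadratics: (s^2 + 6s + 34)(s^2 + 2s + 26) = 0.
Each quadratic gives a conjugate pair via the quadratic formula.

s = -3 ± 5j, -1 ± 5j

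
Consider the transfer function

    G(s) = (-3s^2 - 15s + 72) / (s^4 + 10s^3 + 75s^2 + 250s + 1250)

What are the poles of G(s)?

s = ±5j, -5 ± 5j

The poles are the roots of the denominator s^4 + 10s^3 + 75s^2 + 250s + 1250 = 0.
No real roots exist; factor into two real quadratics: (s^2 + 25)(s^2 + 10s + 50) = 0.
Each quadratic gives a conjugate pair via the quadratic formula.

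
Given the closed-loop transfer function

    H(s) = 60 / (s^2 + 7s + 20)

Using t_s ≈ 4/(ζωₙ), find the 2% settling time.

Comparing s^2 + 7s + 20 to s^2 + 2ζωₙs + ωₙ²: ωₙ = √20 ≈ 4.472 rad/s and ζ = 7/(2·√20) ≈ 0.7826.
ζωₙ = 7/2 = 3.5, so t_s ≈ 4/(ζωₙ) = 4/3.5 ≈ 1.143 s.

t_s ≈ 1.143 s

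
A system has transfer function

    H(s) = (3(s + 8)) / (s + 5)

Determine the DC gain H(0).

H(0) = 24/5 ≈ 4.800

At s = 0 each factor (s + a) contributes a and each (s^2 + bs + c) contributes c.
H(0) = 3·(8) / ((5)) = 24/5 = 24/5.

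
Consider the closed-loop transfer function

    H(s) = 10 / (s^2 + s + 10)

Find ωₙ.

Compare the denominator to the standard form s^2 + 2ζωₙs + ωₙ².
ωₙ² = 10, so ωₙ = √10 ≈ 3.162 rad/s.

ωₙ ≈ 3.162 rad/s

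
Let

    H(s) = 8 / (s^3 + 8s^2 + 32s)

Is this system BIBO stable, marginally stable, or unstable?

The denominator s^3 + 8s^2 + 32s factors as s(s^2 + 8s + 32), giving poles at s = 0, -4 ± 4j.
Since the simple pole(s) at s = 0 lie on the jω-axis with none in the right half-plane, the system is marginally stable.

marginally stable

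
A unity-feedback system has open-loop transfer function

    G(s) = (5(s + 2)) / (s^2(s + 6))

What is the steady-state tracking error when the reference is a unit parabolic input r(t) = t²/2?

e_ss = 0.6000

G(s) has 2 poles at the origin.
This is a Type 2 system. Ka = lim_{s→0} s^2·G(s) = 10/6 = 5/3.
e_ss = 1/Ka = 1/(5/3) = 3/5 ≈ 0.6000.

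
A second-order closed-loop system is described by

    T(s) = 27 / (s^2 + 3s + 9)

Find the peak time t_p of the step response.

t_p ≈ 1.209 s

Comparing s^2 + 3s + 9 to s^2 + 2ζωₙs + ωₙ²: ωₙ = 3 rad/s and ζ = 3/(2·3) = 0.5.
ζωₙ = 3/2 = 1.5, so ω_d = ωₙ√(1−ζ²) = √(ωₙ² − (ζωₙ)²) = √(9 − 1.5²) = √6.75 ≈ 2.598 rad/s.
t_p = π/ω_d = π/2.598 ≈ 1.209 s.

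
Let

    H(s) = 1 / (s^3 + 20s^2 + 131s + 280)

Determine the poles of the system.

s = -8, -7, -5

The poles are the roots of the denominator s^3 + 20s^2 + 131s + 280 = 0.
Trying s = -8: the polynomial evaluates to 0, so (s + 8) is a factor.
Dividing out leaves s^2 + 12s + 35 = 0.
Factoring the quadratic: (s + 7)(s + 5) = 0.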